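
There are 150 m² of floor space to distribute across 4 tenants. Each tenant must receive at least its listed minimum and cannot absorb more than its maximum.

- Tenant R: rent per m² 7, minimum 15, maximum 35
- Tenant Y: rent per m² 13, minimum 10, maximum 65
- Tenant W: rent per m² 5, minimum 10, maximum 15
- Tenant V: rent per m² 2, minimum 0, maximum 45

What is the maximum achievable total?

1235

Meeting every minimum uses 15+10+10+0 = 35 m², leaving 115.
Order the tenants by rent per m²: Tenant Y 13 > Tenant R 7 > Tenant W 5 > Tenant V 2.
Tenant Y: +55 to 65 (cap) ; 60 left.
Tenant R: +20 to 35 (cap) ; 40 left.
Give Tenant W 5 more to hit its cap of 15 ; 35 left.
Only 35 left; Tenant V takes them to reach 35.
Total = 7×35 + 13×65 + 5×15 + 2×35 = 1235.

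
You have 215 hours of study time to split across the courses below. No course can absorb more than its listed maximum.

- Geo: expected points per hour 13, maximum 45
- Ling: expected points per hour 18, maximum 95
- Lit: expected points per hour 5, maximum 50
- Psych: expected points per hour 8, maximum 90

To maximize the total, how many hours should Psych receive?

75

Highest expected points per hour first: Ling 18 > Geo 13 > Psych 8 > Lit 5.
Ling takes 95 to reach its cap of 95 → 120 left.
Give Geo 45 to hit its cap of 45 → 75 left.
Psych: +75 (room for 90) → 75. Pool exhausted.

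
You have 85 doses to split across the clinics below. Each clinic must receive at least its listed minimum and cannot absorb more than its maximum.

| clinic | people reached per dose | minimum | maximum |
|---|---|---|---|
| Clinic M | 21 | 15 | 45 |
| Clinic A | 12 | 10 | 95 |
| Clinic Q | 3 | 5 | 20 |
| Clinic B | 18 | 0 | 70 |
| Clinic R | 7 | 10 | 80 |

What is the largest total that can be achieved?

Meeting every minimum uses 15+10+5+0+10 = 40 doses, leaving 45.
Order the clinics by people reached per dose: Clinic M 21 > Clinic B 18 > Clinic A 12 > Clinic R 7 > Clinic Q 3.
Give Clinic M 30 more to hit its cap of 45 → 15 left.
Clinic B: +15 (room for 70) → 15. Pool exhausted.
Total = 21×45 + 12×10 + 3×5 + 18×15 + 7×10 = 1420.

1420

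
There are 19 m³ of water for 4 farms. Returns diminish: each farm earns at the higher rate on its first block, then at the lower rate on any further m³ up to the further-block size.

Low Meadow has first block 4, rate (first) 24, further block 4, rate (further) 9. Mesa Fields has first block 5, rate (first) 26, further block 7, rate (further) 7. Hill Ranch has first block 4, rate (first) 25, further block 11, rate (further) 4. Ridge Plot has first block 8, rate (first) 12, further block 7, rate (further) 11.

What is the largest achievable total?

398

Rank every tier by rate: Mesa Fields/T1 26 > Hill Ranch/T1 25 > Low Meadow/T1 24 > Ridge Plot/T1 12 > Ridge Plot/T2 11 > Low Meadow/T2 9 > Mesa Fields/T2 7 > Hill Ranch/T2 4.
Fill Mesa Fields T1 block (5 at 26) — 14 left.
Fill Hill Ranch T1 block (4 at 25) — 10 left.
Fill Low Meadow T1 block (4 at 24) — 6 left.
6 remain; put them into Ridge Plot T1 at 12.
Total = 26×5 + 25×4 + 24×4 + 12×6 = 398.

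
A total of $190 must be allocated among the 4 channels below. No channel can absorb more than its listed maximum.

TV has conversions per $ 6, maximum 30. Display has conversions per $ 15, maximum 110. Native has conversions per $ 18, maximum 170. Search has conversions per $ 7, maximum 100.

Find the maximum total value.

3360

Rank by conversions per $: Native 18 > Display 15 > Search 7 > TV 6.
Native: +170 to 170 (cap) ; 20 left.
Display has room for 110 but only 20 remain, so it gets 20.
Total = 15×20 + 18×170 = 3360.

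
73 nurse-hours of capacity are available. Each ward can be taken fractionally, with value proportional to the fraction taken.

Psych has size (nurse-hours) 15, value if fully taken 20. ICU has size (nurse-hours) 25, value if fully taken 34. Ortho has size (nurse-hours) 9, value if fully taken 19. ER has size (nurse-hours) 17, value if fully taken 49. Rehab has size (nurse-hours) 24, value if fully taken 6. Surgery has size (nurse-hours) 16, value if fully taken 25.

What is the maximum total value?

Best value per unit of size first: ER 49/17≈2.88, Ortho 19/9≈2.11, Surgery 25/16≈1.56, ICU 34/25≈1.36, Psych 20/15≈1.33, Rehab 6/24≈0.25.
Take all of ER (17 nurse-hours, value 49) ; 56 nurse-hours left.
All 9 nurse-hours of Ortho fit (value 19) ; 47 remain.
Take all of Surgery (16 nurse-hours, value 25) ; 31 nurse-hours left.
Take all of ICU (25 nurse-hours, value 34) ; 6 nurse-hours left.
Fill the last 6 nurse-hours with part of Psych: 6/15 of it earns 8.
Total value = 135.

135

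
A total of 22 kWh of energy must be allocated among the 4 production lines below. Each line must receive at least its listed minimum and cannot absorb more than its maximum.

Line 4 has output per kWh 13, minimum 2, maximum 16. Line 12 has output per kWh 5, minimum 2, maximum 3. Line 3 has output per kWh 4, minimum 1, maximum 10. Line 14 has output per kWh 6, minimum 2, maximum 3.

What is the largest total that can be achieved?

Meeting every minimum uses 2+2+1+2 = 7 kWh, leaving 15.
Order the production lines by output per kWh: Line 4 13 > Line 14 6 > Line 12 5 > Line 3 4.
Line 4 takes 14 more to reach its cap of 16 → 1 left.
Line 14 takes 1 more to reach its cap of 3 → 0 left.
Total = 13×16 + 5×2 + 4×1 + 6×3 = 240.

240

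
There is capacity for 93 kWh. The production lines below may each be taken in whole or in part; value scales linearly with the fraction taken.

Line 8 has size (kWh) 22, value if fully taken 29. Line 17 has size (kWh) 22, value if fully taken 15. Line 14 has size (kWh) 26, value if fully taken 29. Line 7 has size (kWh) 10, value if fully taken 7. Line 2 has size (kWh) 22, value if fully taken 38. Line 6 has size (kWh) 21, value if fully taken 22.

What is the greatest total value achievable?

119.4

Sort by value density: Line 2 38/22≈1.73, Line 8 29/22≈1.32, Line 14 29/26≈1.12, Line 6 22/21≈1.05, Line 7 7/10≈0.7, Line 17 15/22≈0.682.
Take all of Line 2 (22 kWh, value 38) — 71 kWh left.
Take all of Line 8 (22 kWh, value 29) — 49 kWh left.
Line 14: take in full, 26 kWh for value 29 — 23 left.
Take all of Line 6 (21 kWh, value 22) — 2 kWh left.
2 kWh left: a 2/10 share of Line 7 gives 7×2/10 = 1.4.
Total value = 119.4.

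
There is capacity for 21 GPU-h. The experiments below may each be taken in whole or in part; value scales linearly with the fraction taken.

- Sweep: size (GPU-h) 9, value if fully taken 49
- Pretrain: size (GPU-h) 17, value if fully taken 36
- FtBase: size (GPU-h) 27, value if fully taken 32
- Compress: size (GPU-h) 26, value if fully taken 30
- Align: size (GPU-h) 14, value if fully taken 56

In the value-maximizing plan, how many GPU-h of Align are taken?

12

Sort by value density: Sweep 49/9≈5.44, Align 56/14≈4, Pretrain 36/17≈2.12, FtBase 32/27≈1.19, Compress 30/26≈1.15.
Sweep: take in full, 9 GPU-h for value 49 → 12 left.
Only 12 GPU-h remain; take 12/14 of Align for value 56×12/14 = 48.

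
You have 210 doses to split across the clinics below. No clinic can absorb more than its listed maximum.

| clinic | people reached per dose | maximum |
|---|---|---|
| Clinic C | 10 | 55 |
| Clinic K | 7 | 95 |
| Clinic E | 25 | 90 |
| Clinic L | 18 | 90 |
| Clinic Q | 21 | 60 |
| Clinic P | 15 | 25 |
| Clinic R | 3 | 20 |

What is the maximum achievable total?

4590

Rank by people reached per dose: Clinic E 25 > Clinic Q 21 > Clinic L 18 > Clinic P 15 > Clinic C 10 > Clinic K 7 > Clinic R 3.
Clinic E takes 90 to reach its cap of 90 → 120 left.
Give Clinic Q 60 to hit its cap of 60 → 60 left.
Clinic L has room for 90 but only 60 remain, so it gets 60.
Total = 25×90 + 18×60 + 21×60 = 4590.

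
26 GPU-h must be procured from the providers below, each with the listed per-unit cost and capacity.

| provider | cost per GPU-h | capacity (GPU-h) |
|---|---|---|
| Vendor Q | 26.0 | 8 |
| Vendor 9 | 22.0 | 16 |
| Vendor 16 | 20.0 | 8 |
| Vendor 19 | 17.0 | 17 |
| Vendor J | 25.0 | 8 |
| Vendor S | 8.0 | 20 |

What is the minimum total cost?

Cheapest first:
Vendor S at 8.0: take all 20 GPU-h — 6 still needed.
Vendor 19 (17.0): take the remaining 6 — done.
Vendor 16, Vendor 9, Vendor J, Vendor Q: unused.
Cost = 20×8.0 + 6×17.0 = 262.

262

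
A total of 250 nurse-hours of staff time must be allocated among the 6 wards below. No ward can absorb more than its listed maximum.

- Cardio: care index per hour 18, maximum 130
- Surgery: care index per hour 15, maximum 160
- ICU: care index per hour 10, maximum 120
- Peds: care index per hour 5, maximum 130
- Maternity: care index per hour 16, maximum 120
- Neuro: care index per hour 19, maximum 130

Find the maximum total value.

Rank by care index per hour: Neuro 19 > Cardio 18 > Maternity 16 > Surgery 15 > ICU 10 > Peds 5.
Give Neuro 130 to hit its cap of 130 ; 120 left.
Cardio: +120 (room for 130) → 120. Pool exhausted.
Total = 18×120 + 19×130 = 4630.

4630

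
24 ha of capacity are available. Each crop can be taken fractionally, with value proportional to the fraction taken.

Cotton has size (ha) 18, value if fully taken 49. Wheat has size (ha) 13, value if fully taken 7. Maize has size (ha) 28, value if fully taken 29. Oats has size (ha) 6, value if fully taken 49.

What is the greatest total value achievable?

98

Sort by value density: Oats 49/6≈8.17, Cotton 49/18≈2.72, Maize 29/28≈1.04, Wheat 7/13≈0.538.
All 6 ha of Oats fit (value 49) — 18 remain.
All 18 ha of Cotton fit (value 49) — 0 remain.
Total value = 98.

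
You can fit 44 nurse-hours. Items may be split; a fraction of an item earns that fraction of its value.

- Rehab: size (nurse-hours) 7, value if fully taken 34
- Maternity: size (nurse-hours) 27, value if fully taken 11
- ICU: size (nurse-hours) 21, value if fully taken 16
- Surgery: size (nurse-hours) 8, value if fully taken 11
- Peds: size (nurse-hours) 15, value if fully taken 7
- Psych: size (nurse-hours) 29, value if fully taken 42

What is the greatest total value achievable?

Sort by value density: Rehab 34/7≈4.86, Psych 42/29≈1.45, Surgery 11/8≈1.38, ICU 16/21≈0.762, Peds 7/15≈0.467, Maternity 11/27≈0.407.
All 7 nurse-hours of Rehab fit (value 34) → 37 remain.
Take all of Psych (29 nurse-hours, value 42) → 8 nurse-hours left.
Surgery: take in full, 8 nurse-hours for value 11 → 0 left.
Total value = 87.

87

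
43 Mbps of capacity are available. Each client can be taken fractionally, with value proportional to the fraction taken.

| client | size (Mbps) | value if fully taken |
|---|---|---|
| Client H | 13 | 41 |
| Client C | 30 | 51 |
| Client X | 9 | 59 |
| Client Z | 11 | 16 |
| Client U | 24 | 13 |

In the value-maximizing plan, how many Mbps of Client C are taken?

21

Best value per unit of size first: Client X 59/9≈6.56, Client H 41/13≈3.15, Client C 51/30≈1.7, Client Z 16/11≈1.45, Client U 13/24≈0.542.
All 9 Mbps of Client X fit (value 59) — 34 remain.
All 13 Mbps of Client H fit (value 41) — 21 remain.
21 Mbps left: a 21/30 share of Client C gives 51×21/30 = 35.7.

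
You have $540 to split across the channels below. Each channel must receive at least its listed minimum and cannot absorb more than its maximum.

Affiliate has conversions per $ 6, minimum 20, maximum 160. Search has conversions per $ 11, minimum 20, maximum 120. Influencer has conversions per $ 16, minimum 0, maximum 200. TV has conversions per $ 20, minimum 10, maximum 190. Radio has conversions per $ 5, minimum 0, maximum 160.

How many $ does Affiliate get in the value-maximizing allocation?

30

Meeting every minimum uses 20+20+0+10+0 = 50 $, leaving 490.
Highest conversions per $ first: TV 20 > Influencer 16 > Search 11 > Affiliate 6 > Radio 5.
TV: +180 to 190 (cap) → 310 left.
Influencer: +200 to 200 (cap) → 110 left.
Search: +100 to 120 (cap) → 10 left.
Only 10 left; Affiliate takes them to reach 30.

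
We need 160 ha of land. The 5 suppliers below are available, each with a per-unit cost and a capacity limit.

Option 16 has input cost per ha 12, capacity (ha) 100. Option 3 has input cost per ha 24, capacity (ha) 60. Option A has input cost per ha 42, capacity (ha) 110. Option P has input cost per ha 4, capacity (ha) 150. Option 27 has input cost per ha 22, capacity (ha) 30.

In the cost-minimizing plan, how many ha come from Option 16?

Use suppliers in increasing cost order.
Option P (4): use full 150 ; 10 ha to go.
Option 16 (12): take the remaining 10 ; done.
Option 27, Option 3, Option A: unused.

10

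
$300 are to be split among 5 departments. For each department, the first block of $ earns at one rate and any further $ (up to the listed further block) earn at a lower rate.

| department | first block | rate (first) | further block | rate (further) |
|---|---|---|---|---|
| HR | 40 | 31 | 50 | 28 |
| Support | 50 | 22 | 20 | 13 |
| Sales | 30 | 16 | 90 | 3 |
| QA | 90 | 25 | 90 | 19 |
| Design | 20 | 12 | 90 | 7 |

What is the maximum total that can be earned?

Treat each block as its own option and order by rate: HR/tier1 31 > HR/tier2 28 > QA/tier1 25 > Support/tier1 22 > QA/tier2 19 > Sales/tier1 16 > Support/tier2 13 > Design/tier1 12 > Design/tier2 7 > Sales/tier2 3.
HR/tier1 (31): +40 ; 260 left.
Fill HR tier2 block (50 at 28) ; 210 left.
QA tier1 at 25: fill all 90 ; 120 left.
Support/tier1 (22): +50 ; 70 left.
QA tier2 at 19: only 70 left, fill 70.
Total = 31×40 + 28×50 + 25×90 + 22×50 + 19×70 = 7320.

7320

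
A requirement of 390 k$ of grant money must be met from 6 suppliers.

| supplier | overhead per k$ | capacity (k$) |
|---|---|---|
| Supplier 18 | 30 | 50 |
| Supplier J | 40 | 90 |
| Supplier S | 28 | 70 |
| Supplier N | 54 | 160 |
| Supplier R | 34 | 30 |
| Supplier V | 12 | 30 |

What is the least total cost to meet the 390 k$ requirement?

14920

Fill from the cheapest supplier first.
Supplier V (12): use full 30 — 360 k$ to go.
Supplier S at 28: take all 70 k$ — 290 still needed.
Take 50 from Supplier 18 at 30 — need 240 more.
Supplier R at 34: take all 30 k$ — 210 still needed.
Take 90 from Supplier J at 40 — need 120 more.
Supplier N at 54: take 120 of its 160 — requirement met.
Cost = 30×12 + 70×28 + 50×30 + 30×34 + 90×40 + 120×54 = 14920.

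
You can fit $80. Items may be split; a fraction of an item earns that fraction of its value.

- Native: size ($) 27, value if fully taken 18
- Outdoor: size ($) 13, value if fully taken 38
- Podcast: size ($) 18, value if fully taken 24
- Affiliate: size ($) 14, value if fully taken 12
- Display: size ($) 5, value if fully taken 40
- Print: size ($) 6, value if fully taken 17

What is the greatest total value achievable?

147

Rank by value-to-size ratio: Display 40/5≈8, Outdoor 38/13≈2.92, Print 17/6≈2.83, Podcast 24/18≈1.33, Affiliate 12/14≈0.857, Native 18/27≈0.667.
Display: take in full, 5 $ for value 40 — 75 left.
Take all of Outdoor (13 $, value 38) — 62 $ left.
Print: take in full, 6 $ for value 17 — 56 left.
Take all of Podcast (18 $, value 24) — 38 $ left.
Affiliate: take in full, 14 $ for value 12 — 24 left.
24 $ left: a 24/27 share of Native gives 18×24/27 = 16.
Total value = 147.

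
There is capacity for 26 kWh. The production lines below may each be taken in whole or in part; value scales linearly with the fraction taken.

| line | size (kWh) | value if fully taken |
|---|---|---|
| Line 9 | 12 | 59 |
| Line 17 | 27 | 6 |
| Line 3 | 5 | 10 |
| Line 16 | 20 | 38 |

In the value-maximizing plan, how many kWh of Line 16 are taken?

Best value per unit of size first: Line 9 59/12≈4.92, Line 3 10/5≈2, Line 16 38/20≈1.9, Line 17 6/27≈0.222.
All 12 kWh of Line 9 fit (value 59) — 14 remain.
All 5 kWh of Line 3 fit (value 10) — 9 remain.
9 kWh left: a 9/20 share of Line 16 gives 38×9/20 = 17.1.

9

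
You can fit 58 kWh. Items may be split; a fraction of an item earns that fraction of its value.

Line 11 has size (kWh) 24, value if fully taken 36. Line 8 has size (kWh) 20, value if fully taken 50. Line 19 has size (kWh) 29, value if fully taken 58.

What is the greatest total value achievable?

Rank by value-to-size ratio: Line 8 50/20≈2.5, Line 19 58/29≈2, Line 11 36/24≈1.5.
Take all of Line 8 (20 kWh, value 50) → 38 kWh left.
All 29 kWh of Line 19 fit (value 58) → 9 remain.
Fill the last 9 kWh with part of Line 11: 9/24 of it earns 13.5.
Total value = 121.5.

121.5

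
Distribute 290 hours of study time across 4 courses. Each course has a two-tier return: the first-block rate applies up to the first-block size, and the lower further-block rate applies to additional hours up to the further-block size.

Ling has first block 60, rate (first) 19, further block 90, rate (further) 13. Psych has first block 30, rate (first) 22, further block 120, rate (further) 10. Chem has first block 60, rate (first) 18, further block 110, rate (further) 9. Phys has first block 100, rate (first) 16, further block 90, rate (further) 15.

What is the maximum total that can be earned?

5080

Treat each block as its own option and order by rate: Psych/first 22 > Ling/first 19 > Chem/first 18 > Phys/first 16 > Phys/second 15 > Ling/second 13 > Psych/second 10 > Chem/second 9.
Psych first at 22: fill all 30 → 260 left.
Ling/first (19): +60 → 200 left.
Chem first at 18: fill all 60 → 140 left.
Phys first at 16: fill all 100 → 40 left.
40 remain; put them into Phys second at 15.
Total = 22×30 + 19×60 + 18×60 + 16×100 + 15×40 = 5080.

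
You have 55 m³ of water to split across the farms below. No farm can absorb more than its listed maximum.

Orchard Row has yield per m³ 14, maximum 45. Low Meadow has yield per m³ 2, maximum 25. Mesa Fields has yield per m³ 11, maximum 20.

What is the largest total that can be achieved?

Order the farms by yield per m³: Orchard Row 14 > Mesa Fields 11 > Low Meadow 2.
Give Orchard Row 45 to hit its cap of 45 ; 10 left.
Mesa Fields has room for 20 but only 10 remain, so it gets 10.
Total = 14×45 + 11×10 = 740.

740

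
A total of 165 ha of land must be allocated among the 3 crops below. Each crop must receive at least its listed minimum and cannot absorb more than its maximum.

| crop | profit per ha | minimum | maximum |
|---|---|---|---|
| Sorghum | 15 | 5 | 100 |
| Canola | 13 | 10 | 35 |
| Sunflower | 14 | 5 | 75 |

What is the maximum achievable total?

2400

Meeting every minimum uses 5+10+5 = 20 ha, leaving 145.
Order the crops by profit per ha: Sorghum 15 > Sunflower 14 > Canola 13.
Sorghum takes 95 more to reach its cap of 100 → 50 left.
Only 50 left; Sunflower takes them to reach 55.
Total = 15×100 + 13×10 + 14×55 = 2400.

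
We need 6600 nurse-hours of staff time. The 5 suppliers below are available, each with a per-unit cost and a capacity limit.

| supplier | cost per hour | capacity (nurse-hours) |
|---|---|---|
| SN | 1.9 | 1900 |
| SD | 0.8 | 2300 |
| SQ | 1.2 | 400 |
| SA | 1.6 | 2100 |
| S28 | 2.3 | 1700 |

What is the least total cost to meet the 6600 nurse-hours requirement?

Fill from the cheapest supplier first.
Take 2300 from SD at 0.8 → need 4300 more.
Take 400 from SQ at 1.2 → need 3900 more.
SA (1.6): use full 2100 → 1800 nurse-hours to go.
SN at 1.9: take 1800 of its 1900 → requirement met.
S28: unused.
Cost = 2300×0.8 + 400×1.2 + 2100×1.6 + 1800×1.9 = 9100.

9100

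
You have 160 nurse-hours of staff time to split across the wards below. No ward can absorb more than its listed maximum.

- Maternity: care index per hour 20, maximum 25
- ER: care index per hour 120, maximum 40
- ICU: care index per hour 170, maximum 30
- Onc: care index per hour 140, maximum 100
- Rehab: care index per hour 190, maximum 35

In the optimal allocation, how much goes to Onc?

95

Highest care index per hour first: Rehab 190 > ICU 170 > Onc 140 > ER 120 > Maternity 20.
Rehab: +35 to 35 (cap) ; 125 left.
Give ICU 30 to hit its cap of 30 ; 95 left.
Onc has room for 100 but only 95 remain, so it gets 95.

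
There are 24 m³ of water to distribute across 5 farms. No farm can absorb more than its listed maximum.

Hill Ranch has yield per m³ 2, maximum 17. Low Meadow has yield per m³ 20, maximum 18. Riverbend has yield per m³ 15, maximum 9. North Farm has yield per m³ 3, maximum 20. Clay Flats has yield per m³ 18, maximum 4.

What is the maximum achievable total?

Rank by yield per m³: Low Meadow 20 > Clay Flats 18 > Riverbend 15 > North Farm 3 > Hill Ranch 2.
Low Meadow takes 18 to reach its cap of 18 — 6 left.
Give Clay Flats 4 to hit its cap of 4 — 2 left.
Riverbend: +2 (room for 9) → 2. Pool exhausted.
Total = 20×18 + 15×2 + 18×4 = 462.

462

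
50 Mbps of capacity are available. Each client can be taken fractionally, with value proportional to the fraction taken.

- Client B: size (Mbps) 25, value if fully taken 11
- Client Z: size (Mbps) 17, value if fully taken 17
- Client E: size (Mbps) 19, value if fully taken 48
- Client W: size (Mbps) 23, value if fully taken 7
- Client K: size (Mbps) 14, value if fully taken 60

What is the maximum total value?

Best value per unit of size first: Client K 60/14≈4.29, Client E 48/19≈2.53, Client Z 17/17≈1, Client B 11/25≈0.44, Client W 7/23≈0.304.
Client K: take in full, 14 Mbps for value 60 ; 36 left.
Client E: take in full, 19 Mbps for value 48 ; 17 left.
Client Z: take in full, 17 Mbps for value 17 ; 0 left.
Total value = 125.

125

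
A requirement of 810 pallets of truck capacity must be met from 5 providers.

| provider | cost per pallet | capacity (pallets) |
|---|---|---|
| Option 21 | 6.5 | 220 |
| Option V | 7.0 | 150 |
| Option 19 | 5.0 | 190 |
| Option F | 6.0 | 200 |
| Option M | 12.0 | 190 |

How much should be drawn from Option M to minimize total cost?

50

Fill from the cheapest provider first.
Take 190 from Option 19 at 5.0 ; need 620 more.
Option F (6.0): use full 200 ; 420 pallets to go.
Option 21 at 6.5: take all 220 pallets ; 200 still needed.
Option V (7.0): use full 150 ; 50 pallets to go.
Option M at 12.0: take 50 of its 190 ; requirement met.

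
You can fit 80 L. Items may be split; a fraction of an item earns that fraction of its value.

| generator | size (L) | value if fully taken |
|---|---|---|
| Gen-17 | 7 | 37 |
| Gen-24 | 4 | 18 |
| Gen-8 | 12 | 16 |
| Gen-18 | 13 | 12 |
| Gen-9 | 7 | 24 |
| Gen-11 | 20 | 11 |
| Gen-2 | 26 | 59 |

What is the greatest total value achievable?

Rank by value-to-size ratio: Gen-17 37/7≈5.29, Gen-24 18/4≈4.5, Gen-9 24/7≈3.43, Gen-2 59/26≈2.27, Gen-8 16/12≈1.33, Gen-18 12/13≈0.923, Gen-11 11/20≈0.55.
All 7 L of Gen-17 fit (value 37) → 73 remain.
Take all of Gen-24 (4 L, value 18) → 69 L left.
Gen-9: take in full, 7 L for value 24 → 62 left.
Gen-2: take in full, 26 L for value 59 → 36 left.
All 12 L of Gen-8 fit (value 16) → 24 remain.
All 13 L of Gen-18 fit (value 12) → 11 remain.
Only 11 L remain; take 11/20 of Gen-11 for value 11×11/20 = 6.05.
Total value = 172.05.

172.05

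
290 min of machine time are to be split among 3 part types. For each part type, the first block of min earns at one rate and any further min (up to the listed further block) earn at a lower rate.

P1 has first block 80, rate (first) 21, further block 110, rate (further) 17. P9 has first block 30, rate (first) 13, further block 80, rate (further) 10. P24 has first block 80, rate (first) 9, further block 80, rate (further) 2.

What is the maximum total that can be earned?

Order all 6 blocks by rate: P1/tier1 21 > P1/tier2 17 > P9/tier1 13 > P9/tier2 10 > P24/tier1 9 > P24/tier2 2.
P1/tier1 (21): +80 → 210 left.
P1/tier2 (17): +110 → 100 left.
Fill P9 tier1 block (30 at 13) → 70 left.
P9 tier2 at 10: only 70 left, fill 70.
Total = 21×80 + 17×110 + 13×30 + 10×70 = 4640.

4640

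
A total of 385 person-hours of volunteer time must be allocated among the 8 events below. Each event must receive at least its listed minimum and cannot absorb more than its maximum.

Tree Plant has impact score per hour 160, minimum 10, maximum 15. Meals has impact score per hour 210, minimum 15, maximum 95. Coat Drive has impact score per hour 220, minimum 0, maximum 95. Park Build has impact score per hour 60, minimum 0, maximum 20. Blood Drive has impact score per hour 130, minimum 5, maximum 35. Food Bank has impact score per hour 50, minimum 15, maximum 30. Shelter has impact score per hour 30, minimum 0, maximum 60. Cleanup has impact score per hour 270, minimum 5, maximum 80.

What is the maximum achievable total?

Meeting every minimum uses 10+15+0+0+5+15+0+5 = 50 person-hours, leaving 335.
Highest impact score per hour first: Cleanup 270 > Coat Drive 220 > Meals 210 > Tree Plant 160 > Blood Drive 130 > Park Build 60 > Food Bank 50 > Shelter 30.
Give Cleanup 75 more to hit its cap of 80 — 260 left.
Coat Drive: +95 to 95 (cap) — 165 left.
Give Meals 80 more to hit its cap of 95 — 85 left.
Give Tree Plant 5 more to hit its cap of 15 — 80 left.
Blood Drive takes 30 more to reach its cap of 35 — 50 left.
Park Build: +20 to 20 (cap) — 30 left.
Give Food Bank 15 more to hit its cap of 30 — 15 left.
Shelter: +15 (room for 60) → 15. Pool exhausted.
Total = 160×15 + 210×95 + 220×95 + 60×20 + 130×35 + 50×30 + 30×15 + 270×80 = 72550.

72550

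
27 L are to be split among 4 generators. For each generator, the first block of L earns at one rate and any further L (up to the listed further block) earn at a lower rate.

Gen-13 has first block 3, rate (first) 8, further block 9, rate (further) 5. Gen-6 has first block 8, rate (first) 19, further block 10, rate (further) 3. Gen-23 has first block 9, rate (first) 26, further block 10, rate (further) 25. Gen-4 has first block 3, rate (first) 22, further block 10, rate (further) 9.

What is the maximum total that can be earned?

645

Rank every tier by rate: Gen-23/first 26 > Gen-23/second 25 > Gen-4/first 22 > Gen-6/first 19 > Gen-4/second 9 > Gen-13/first 8 > Gen-13/second 5 > Gen-6/second 3.
Fill Gen-23 first block (9 at 26) ; 18 left.
Fill Gen-23 second block (10 at 25) ; 8 left.
Fill Gen-4 first block (3 at 22) ; 5 left.
Gen-6 first at 19: only 5 left, fill 5.
Total = 26×9 + 25×10 + 22×3 + 19×5 = 645.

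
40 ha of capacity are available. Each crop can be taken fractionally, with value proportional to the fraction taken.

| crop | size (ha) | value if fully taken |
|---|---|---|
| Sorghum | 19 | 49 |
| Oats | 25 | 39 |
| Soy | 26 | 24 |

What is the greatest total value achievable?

81.76

Rank by value-to-size ratio: Sorghum 49/19≈2.58, Oats 39/25≈1.56, Soy 24/26≈0.923.
Sorghum: take in full, 19 ha for value 49 ; 21 left.
21 ha left: a 21/25 share of Oats gives 39×21/25 = 32.76.
Total value = 81.76.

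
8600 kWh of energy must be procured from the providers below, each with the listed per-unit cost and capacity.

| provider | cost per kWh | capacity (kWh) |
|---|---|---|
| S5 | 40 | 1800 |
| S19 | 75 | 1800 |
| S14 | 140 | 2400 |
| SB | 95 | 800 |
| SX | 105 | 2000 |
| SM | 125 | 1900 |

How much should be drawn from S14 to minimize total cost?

Cheapest first:
Take 1800 from S5 at 40 ; need 6800 more.
S19 (75): use full 1800 ; 5000 kWh to go.
SB (95): use full 800 ; 4200 kWh to go.
SX (105): use full 2000 ; 2200 kWh to go.
Take 1900 from SM at 125 ; need 300 more.
S14 (140): take the remaining 300 ; done.

300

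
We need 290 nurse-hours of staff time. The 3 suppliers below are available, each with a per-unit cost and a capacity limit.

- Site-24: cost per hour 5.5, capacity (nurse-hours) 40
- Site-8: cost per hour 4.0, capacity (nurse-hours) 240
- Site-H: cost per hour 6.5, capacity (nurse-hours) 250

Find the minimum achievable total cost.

Use suppliers in increasing cost order.
Site-8 (4.0): use full 240 — 50 nurse-hours to go.
Site-24 (5.5): use full 40 — 10 nurse-hours to go.
Site-H (6.5): take the remaining 10 — done.
Cost = 240×4.0 + 40×5.5 + 10×6.5 = 1245.

1245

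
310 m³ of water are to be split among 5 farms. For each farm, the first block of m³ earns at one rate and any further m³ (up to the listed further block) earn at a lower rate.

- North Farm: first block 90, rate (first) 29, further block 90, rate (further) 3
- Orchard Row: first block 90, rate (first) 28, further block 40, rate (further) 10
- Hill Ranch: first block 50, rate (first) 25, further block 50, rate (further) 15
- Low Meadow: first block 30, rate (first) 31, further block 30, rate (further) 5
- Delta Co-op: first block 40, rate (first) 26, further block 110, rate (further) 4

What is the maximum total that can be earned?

Rank every tier by rate: Low Meadow/tier1 31 > North Farm/tier1 29 > Orchard Row/tier1 28 > Delta Co-op/tier1 26 > Hill Ranch/tier1 25 > Hill Ranch/tier2 15 > Orchard Row/tier2 10 > Low Meadow/tier2 5 > Delta Co-op/tier2 4 > North Farm/tier2 3.
Fill Low Meadow tier1 block (30 at 31) ; 280 left.
North Farm/tier1 (29): +90 ; 190 left.
Orchard Row/tier1 (28): +90 ; 100 left.
Delta Co-op tier1 at 26: fill all 40 ; 60 left.
Hill Ranch/tier1 (25): +50 ; 10 left.
Hill Ranch/tier2: +10 of 50 at 15; pool empty.
Total = 31×30 + 29×90 + 28×90 + 26×40 + 25×50 + 15×10 = 8500.

8500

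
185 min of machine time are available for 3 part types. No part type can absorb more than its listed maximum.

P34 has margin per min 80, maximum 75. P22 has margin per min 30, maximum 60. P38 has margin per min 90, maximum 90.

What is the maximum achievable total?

Rank by margin per min: P38 90 > P34 80 > P22 30.
P38: +90 to 90 (cap) — 95 left.
P34: +75 to 75 (cap) — 20 left.
P22 has room for 60 but only 20 remain, so it gets 20.
Total = 80×75 + 30×20 + 90×90 = 14700.

14700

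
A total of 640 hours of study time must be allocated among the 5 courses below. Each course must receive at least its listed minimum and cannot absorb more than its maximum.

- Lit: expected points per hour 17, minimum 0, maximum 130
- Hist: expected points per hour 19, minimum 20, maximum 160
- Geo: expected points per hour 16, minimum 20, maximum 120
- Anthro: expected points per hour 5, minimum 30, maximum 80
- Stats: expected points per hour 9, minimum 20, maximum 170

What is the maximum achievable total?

Meeting every minimum uses 0+20+20+30+20 = 90 hours, leaving 550.
Highest expected points per hour first: Hist 19 > Lit 17 > Geo 16 > Stats 9 > Anthro 5.
Hist takes 140 more to reach its cap of 160 → 410 left.
Lit: +130 to 130 (cap) → 280 left.
Give Geo 100 more to hit its cap of 120 → 180 left.
Give Stats 150 more to hit its cap of 170 → 30 left.
Anthro has room for 50 more but only 30 remain, so it gets 60.
Total = 17×130 + 19×160 + 16×120 + 5×60 + 9×170 = 9000.

9000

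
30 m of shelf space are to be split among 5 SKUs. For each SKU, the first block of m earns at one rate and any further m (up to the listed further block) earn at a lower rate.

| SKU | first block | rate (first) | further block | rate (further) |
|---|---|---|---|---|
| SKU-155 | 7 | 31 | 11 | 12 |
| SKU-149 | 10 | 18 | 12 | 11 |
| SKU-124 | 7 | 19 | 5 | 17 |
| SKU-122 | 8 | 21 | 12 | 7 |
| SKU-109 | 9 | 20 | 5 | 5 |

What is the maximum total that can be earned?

Rank every tier by rate: SKU-155/T1 31 > SKU-122/T1 21 > SKU-109/T1 20 > SKU-124/T1 19 > SKU-149/T1 18 > SKU-124/T2 17 > SKU-155/T2 12 > SKU-149/T2 11 > SKU-122/T2 7 > SKU-109/T2 5.
Fill SKU-155 T1 block (7 at 31) → 23 left.
Fill SKU-122 T1 block (8 at 21) → 15 left.
SKU-109 T1 at 20: fill all 9 → 6 left.
SKU-124/T1: +6 of 7 at 19; pool empty.
Total = 31×7 + 21×8 + 20×9 + 19×6 = 679.

679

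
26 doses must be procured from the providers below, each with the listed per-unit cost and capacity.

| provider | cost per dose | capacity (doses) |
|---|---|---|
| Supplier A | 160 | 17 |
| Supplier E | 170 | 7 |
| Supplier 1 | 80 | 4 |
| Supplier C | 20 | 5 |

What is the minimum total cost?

3140

Use providers in increasing cost order.
Supplier C (20): use full 5 — 21 doses to go.
Take 4 from Supplier 1 at 80 — need 17 more.
Take 17 from Supplier A at 160 — need 0 more.
Supplier E: unused.
Cost = 5×20 + 4×80 + 17×160 = 3140.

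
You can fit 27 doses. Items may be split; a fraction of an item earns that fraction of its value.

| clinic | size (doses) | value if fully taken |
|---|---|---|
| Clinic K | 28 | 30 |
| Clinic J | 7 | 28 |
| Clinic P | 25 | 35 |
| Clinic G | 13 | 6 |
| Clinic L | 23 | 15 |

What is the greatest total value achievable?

Rank by value-to-size ratio: Clinic J 28/7≈4, Clinic P 35/25≈1.4, Clinic K 30/28≈1.07, Clinic L 15/23≈0.652, Clinic G 6/13≈0.462.
Take all of Clinic J (7 doses, value 28) ; 20 doses left.
20 doses left: a 20/25 share of Clinic P gives 35×20/25 = 28.
Total value = 56.

56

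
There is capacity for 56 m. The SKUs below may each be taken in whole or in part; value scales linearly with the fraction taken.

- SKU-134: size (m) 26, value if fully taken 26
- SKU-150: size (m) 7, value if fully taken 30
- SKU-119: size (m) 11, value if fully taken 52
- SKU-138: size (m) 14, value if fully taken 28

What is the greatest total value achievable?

134

Rank by value-to-size ratio: SKU-119 52/11≈4.73, SKU-150 30/7≈4.29, SKU-138 28/14≈2, SKU-134 26/26≈1.
SKU-119: take in full, 11 m for value 52 → 45 left.
SKU-150: take in full, 7 m for value 30 → 38 left.
All 14 m of SKU-138 fit (value 28) → 24 remain.
Only 24 m remain; take 24/26 of SKU-134 for value 26×24/26 = 24.
Total value = 134.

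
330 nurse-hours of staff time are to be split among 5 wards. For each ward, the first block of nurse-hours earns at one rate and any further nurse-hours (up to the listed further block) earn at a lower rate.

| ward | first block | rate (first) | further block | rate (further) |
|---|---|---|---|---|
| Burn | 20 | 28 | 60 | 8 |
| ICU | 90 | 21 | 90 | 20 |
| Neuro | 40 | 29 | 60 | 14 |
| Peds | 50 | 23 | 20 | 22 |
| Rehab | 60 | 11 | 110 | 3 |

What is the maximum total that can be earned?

7280

Treat each block as its own option and order by rate: Neuro/T1 29 > Burn/T1 28 > Peds/T1 23 > Peds/T2 22 > ICU/T1 21 > ICU/T2 20 > Neuro/T2 14 > Rehab/T1 11 > Burn/T2 8 > Rehab/T2 3.
Neuro/T1 (29): +40 → 290 left.
Burn/T1 (28): +20 → 270 left.
Fill Peds T1 block (50 at 23) → 220 left.
Fill Peds T2 block (20 at 22) → 200 left.
ICU T1 at 21: fill all 90 → 110 left.
ICU/T2 (20): +90 → 20 left.
Neuro/T2: +20 of 60 at 14; pool empty.
Total = 29×40 + 28×20 + 23×50 + 22×20 + 21×90 + 20×90 + 14×20 = 7280.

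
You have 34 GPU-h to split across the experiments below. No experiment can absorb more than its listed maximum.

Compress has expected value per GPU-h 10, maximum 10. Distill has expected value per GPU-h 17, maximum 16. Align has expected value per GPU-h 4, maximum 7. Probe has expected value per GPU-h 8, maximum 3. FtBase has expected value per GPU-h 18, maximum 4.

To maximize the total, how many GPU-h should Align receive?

Highest expected value per GPU-h first: FtBase 18 > Distill 17 > Compress 10 > Probe 8 > Align 4.
FtBase takes 4 to reach its cap of 4 ; 30 left.
Distill takes 16 to reach its cap of 16 ; 14 left.
Give Compress 10 to hit its cap of 10 ; 4 left.
Probe: +3 to 3 (cap) ; 1 left.
Align has room for 7 but only 1 remain, so it gets 1.

1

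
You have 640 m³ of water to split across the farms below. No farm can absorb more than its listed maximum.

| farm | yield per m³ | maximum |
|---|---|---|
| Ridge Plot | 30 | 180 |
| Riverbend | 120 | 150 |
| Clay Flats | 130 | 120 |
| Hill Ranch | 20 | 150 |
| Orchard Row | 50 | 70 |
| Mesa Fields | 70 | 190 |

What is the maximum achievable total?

53700

Order the farms by yield per m³: Clay Flats 130 > Riverbend 120 > Mesa Fields 70 > Orchard Row 50 > Ridge Plot 30 > Hill Ranch 20.
Give Clay Flats 120 to hit its cap of 120 — 520 left.
Riverbend: +150 to 150 (cap) — 370 left.
Mesa Fields takes 190 to reach its cap of 190 — 180 left.
Orchard Row: +70 to 70 (cap) — 110 left.
Only 110 left; Ridge Plot takes them to reach 110.
Total = 30×110 + 120×150 + 130×120 + 50×70 + 70×190 = 53700.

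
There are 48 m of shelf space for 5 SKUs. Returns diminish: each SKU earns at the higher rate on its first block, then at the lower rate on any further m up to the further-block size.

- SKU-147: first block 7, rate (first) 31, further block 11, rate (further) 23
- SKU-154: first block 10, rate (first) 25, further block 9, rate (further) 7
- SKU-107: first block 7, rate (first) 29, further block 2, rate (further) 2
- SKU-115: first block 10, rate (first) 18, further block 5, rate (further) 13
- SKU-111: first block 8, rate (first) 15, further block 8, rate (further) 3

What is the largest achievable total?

Rank every tier by rate: SKU-147/first 31 > SKU-107/first 29 > SKU-154/first 25 > SKU-147/second 23 > SKU-115/first 18 > SKU-111/first 15 > SKU-115/second 13 > SKU-154/second 7 > SKU-111/second 3 > SKU-107/second 2.
SKU-147/first (31): +7 ; 41 left.
SKU-107/first (29): +7 ; 34 left.
SKU-154/first (25): +10 ; 24 left.
SKU-147/second (23): +11 ; 13 left.
Fill SKU-115 first block (10 at 18) ; 3 left.
SKU-111 first at 15: only 3 left, fill 3.
Total = 31×7 + 29×7 + 25×10 + 23×11 + 18×10 + 15×3 = 1148.

1148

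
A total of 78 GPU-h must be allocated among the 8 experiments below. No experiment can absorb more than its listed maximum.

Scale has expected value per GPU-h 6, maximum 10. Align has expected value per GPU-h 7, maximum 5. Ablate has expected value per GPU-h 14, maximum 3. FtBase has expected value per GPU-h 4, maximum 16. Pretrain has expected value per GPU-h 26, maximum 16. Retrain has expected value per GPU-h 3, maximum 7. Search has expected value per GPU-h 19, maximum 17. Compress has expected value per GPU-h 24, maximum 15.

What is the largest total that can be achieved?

Rank by expected value per GPU-h: Pretrain 26 > Compress 24 > Search 19 > Ablate 14 > Align 7 > Scale 6 > FtBase 4 > Retrain 3.
Give Pretrain 16 to hit its cap of 16 — 62 left.
Give Compress 15 to hit its cap of 15 — 47 left.
Give Search 17 to hit its cap of 17 — 30 left.
Ablate: +3 to 3 (cap) — 27 left.
Align takes 5 to reach its cap of 5 — 22 left.
Give Scale 10 to hit its cap of 10 — 12 left.
FtBase has room for 16 but only 12 remain, so it gets 12.
Total = 6×10 + 7×5 + 14×3 + 4×12 + 26×16 + 19×17 + 24×15 = 1284.

1284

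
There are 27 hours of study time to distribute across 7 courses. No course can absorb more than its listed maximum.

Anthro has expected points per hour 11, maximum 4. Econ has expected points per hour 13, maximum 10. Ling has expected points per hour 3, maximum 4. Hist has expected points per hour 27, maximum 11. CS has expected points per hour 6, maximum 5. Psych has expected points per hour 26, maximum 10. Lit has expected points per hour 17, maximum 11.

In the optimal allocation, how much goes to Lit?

Rank by expected points per hour: Hist 27 > Psych 26 > Lit 17 > Econ 13 > Anthro 11 > CS 6 > Ling 3.
Hist takes 11 to reach its cap of 11 → 16 left.
Give Psych 10 to hit its cap of 10 → 6 left.
Only 6 left; Lit takes them to reach 6.

6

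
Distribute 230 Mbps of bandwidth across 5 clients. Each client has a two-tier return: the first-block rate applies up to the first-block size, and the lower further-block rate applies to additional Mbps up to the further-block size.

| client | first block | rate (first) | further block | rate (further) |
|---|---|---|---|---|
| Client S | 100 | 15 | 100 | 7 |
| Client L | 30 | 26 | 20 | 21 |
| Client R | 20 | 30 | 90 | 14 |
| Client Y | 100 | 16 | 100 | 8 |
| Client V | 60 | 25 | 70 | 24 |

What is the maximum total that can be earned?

5460

Treat each block as its own option and order by rate: Client R/T1 30 > Client L/T1 26 > Client V/T1 25 > Client V/T2 24 > Client L/T2 21 > Client Y/T1 16 > Client S/T1 15 > Client R/T2 14 > Client Y/T2 8 > Client S/T2 7.
Client R T1 at 30: fill all 20 — 210 left.
Client L T1 at 26: fill all 30 — 180 left.
Client V/T1 (25): +60 — 120 left.
Fill Client V T2 block (70 at 24) — 50 left.
Client L T2 at 21: fill all 20 — 30 left.
Client Y/T1: +30 of 100 at 16; pool empty.
Total = 30×20 + 26×30 + 25×60 + 24×70 + 21×20 + 16×30 = 5460.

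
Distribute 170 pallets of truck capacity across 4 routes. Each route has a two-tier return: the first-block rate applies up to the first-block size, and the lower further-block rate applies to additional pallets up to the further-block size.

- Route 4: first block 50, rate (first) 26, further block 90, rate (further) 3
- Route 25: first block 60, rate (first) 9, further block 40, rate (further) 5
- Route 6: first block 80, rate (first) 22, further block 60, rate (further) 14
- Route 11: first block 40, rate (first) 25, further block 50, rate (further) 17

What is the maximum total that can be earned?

Rank every tier by rate: Route 4/T1 26 > Route 11/T1 25 > Route 6/T1 22 > Route 11/T2 17 > Route 6/T2 14 > Route 25/T1 9 > Route 25/T2 5 > Route 4/T2 3.
Route 4 T1 at 26: fill all 50 — 120 left.
Route 11 T1 at 25: fill all 40 — 80 left.
Fill Route 6 T1 block (80 at 22) — 0 left.
Total = 26×50 + 25×40 + 22×80 = 4060.

4060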